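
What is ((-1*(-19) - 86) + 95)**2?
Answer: 784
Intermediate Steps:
((-1*(-19) - 86) + 95)**2 = ((19 - 86) + 95)**2 = (-67 + 95)**2 = 28**2 = 784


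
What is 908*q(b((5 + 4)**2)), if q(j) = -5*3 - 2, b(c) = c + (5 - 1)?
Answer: -15436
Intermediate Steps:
b(c) = 4 + c (b(c) = c + 4 = 4 + c)
q(j) = -17 (q(j) = -15 - 2 = -17)
908*q(b((5 + 4)**2)) = 908*(-17) = -15436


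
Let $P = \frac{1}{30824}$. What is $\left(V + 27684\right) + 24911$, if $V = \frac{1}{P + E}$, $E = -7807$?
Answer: $\frac{12656616818541}{240642967} \approx 52595.0$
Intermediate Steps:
$P = \frac{1}{30824} \approx 3.2442 \cdot 10^{-5}$
$V = - \frac{30824}{240642967}$ ($V = \frac{1}{\frac{1}{30824} - 7807} = \frac{1}{- \frac{240642967}{30824}} = - \frac{30824}{240642967} \approx -0.00012809$)
$\left(V + 27684\right) + 24911 = \left(- \frac{30824}{240642967} + 27684\right) + 24911 = \frac{6661959867604}{240642967} + 24911 = \frac{12656616818541}{240642967}$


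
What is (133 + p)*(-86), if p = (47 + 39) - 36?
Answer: -15738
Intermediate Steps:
p = 50 (p = 86 - 36 = 50)
(133 + p)*(-86) = (133 + 50)*(-86) = 183*(-86) = -15738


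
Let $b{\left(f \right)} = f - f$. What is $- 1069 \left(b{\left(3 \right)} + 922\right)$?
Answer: $-985618$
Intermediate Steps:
$b{\left(f \right)} = 0$
$- 1069 \left(b{\left(3 \right)} + 922\right) = - 1069 \left(0 + 922\right) = \left(-1069\right) 922 = -985618$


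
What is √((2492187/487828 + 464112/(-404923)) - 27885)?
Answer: 5*I*√10878957224055023581868973/98766388622 ≈ 166.98*I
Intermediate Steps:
√((2492187/487828 + 464112/(-404923)) - 27885) = √((2492187*(1/487828) + 464112*(-1/404923)) - 27885) = √((2492187/487828 - 464112/404923) - 27885) = √(782737007865/197532777244 - 27885) = √(-5507418756441075/197532777244) = 5*I*√10878957224055023581868973/98766388622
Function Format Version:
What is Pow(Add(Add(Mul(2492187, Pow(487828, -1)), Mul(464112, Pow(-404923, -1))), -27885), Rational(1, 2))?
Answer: Mul(Rational(5, 98766388622), I, Pow(10878957224055023581868973, Rational(1, 2))) ≈ Mul(166.98, I)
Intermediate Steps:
Pow(Add(Add(Mul(2492187, Pow(487828, -1)), Mul(464112, Pow(-404923, -1))), -27885), Rational(1, 2)) = Pow(Add(Add(Mul(2492187, Rational(1, 487828)), Mul(464112, Rational(-1, 404923))), -27885), Rational(1, 2)) = Pow(Add(Add(Rational(2492187, 487828), Rational(-464112, 404923)), -27885), Rational(1, 2)) = Pow(Add(Rational(782737007865, 197532777244), -27885), Rational(1, 2)) = Pow(Rational(-5507418756441075, 197532777244), Rational(1, 2)) = Mul(Rational(5, 98766388622), I, Pow(10878957224055023581868973, Rational(1, 2)))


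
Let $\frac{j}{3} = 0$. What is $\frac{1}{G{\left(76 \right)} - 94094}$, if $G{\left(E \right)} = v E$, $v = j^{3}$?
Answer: $- \frac{1}{94094} \approx -1.0628 \cdot 10^{-5}$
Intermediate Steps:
$j = 0$ ($j = 3 \cdot 0 = 0$)
$v = 0$ ($v = 0^{3} = 0$)
$G{\left(E \right)} = 0$ ($G{\left(E \right)} = 0 E = 0$)
$\frac{1}{G{\left(76 \right)} - 94094} = \frac{1}{0 - 94094} = \frac{1}{-94094} = - \frac{1}{94094}$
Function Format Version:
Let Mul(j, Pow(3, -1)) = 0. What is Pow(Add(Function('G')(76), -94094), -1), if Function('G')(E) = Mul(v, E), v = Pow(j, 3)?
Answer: Rational(-1, 94094) ≈ -1.0628e-5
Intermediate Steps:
j = 0 (j = Mul(3, 0) = 0)
v = 0 (v = Pow(0, 3) = 0)
Function('G')(E) = 0 (Function('G')(E) = Mul(0, E) = 0)
Pow(Add(Function('G')(76), -94094), -1) = Pow(Add(0, -94094), -1) = Pow(-94094, -1) = Rational(-1, 94094)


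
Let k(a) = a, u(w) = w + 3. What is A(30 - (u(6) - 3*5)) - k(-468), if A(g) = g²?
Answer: 1764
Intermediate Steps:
u(w) = 3 + w
A(30 - (u(6) - 3*5)) - k(-468) = (30 - ((3 + 6) - 3*5))² - 1*(-468) = (30 - (9 - 15))² + 468 = (30 - 1*(-6))² + 468 = (30 + 6)² + 468 = 36² + 468 = 1296 + 468 = 1764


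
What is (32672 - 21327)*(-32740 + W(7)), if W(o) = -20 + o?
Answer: -371582785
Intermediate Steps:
(32672 - 21327)*(-32740 + W(7)) = (32672 - 21327)*(-32740 + (-20 + 7)) = 11345*(-32740 - 13) = 11345*(-32753) = -371582785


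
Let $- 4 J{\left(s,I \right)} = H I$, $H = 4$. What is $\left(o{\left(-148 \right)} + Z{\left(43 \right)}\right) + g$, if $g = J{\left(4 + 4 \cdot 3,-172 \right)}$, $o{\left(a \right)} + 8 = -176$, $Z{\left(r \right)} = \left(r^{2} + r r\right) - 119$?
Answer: $3567$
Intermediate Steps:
$Z{\left(r \right)} = -119 + 2 r^{2}$ ($Z{\left(r \right)} = \left(r^{2} + r^{2}\right) - 119 = 2 r^{2} - 119 = -119 + 2 r^{2}$)
$J{\left(s,I \right)} = - I$ ($J{\left(s,I \right)} = - \frac{4 I}{4} = - I$)
$o{\left(a \right)} = -184$ ($o{\left(a \right)} = -8 - 176 = -184$)
$g = 172$ ($g = \left(-1\right) \left(-172\right) = 172$)
$\left(o{\left(-148 \right)} + Z{\left(43 \right)}\right) + g = \left(-184 - \left(119 - 2 \cdot 43^{2}\right)\right) + 172 = \left(-184 + \left(-119 + 2 \cdot 1849\right)\right) + 172 = \left(-184 + \left(-119 + 3698\right)\right) + 172 = \left(-184 + 3579\right) + 172 = 3395 + 172 = 3567$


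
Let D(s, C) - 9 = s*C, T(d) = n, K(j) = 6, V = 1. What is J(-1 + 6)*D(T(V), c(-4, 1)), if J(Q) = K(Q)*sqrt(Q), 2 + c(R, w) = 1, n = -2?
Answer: 66*sqrt(5) ≈ 147.58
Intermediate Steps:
c(R, w) = -1 (c(R, w) = -2 + 1 = -1)
J(Q) = 6*sqrt(Q)
T(d) = -2
D(s, C) = 9 + C*s (D(s, C) = 9 + s*C = 9 + C*s)
J(-1 + 6)*D(T(V), c(-4, 1)) = (6*sqrt(-1 + 6))*(9 - 1*(-2)) = (6*sqrt(5))*(9 + 2) = (6*sqrt(5))*11 = 66*sqrt(5)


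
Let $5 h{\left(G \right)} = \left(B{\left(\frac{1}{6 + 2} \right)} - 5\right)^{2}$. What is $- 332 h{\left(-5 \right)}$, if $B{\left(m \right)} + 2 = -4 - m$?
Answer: $- \frac{657443}{80} \approx -8218.0$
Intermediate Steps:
$B{\left(m \right)} = -6 - m$ ($B{\left(m \right)} = -2 - \left(4 + m\right) = -6 - m$)
$h{\left(G \right)} = \frac{7921}{320}$ ($h{\left(G \right)} = \frac{\left(\left(-6 - \frac{1}{6 + 2}\right) - 5\right)^{2}}{5} = \frac{\left(\left(-6 - \frac{1}{8}\right) - 5\right)^{2}}{5} = \frac{\left(- \frac{49}{8} - 5\right)^{2}}{5} = \frac{\left(- \frac{89}{8}\right)^{2}}{5} = \frac{1}{5} \cdot \frac{7921}{64} = \frac{7921}{320}$)
$- 332 h{\left(-5 \right)} = \left(-332\right) \frac{7921}{320} = - \frac{657443}{80}$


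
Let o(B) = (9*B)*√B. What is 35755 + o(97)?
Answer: 35755 + 873*√97 ≈ 44353.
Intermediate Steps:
o(B) = 9*B^(3/2)
35755 + o(97) = 35755 + 9*97^(3/2) = 35755 + 9*(97*√97) = 35755 + 873*√97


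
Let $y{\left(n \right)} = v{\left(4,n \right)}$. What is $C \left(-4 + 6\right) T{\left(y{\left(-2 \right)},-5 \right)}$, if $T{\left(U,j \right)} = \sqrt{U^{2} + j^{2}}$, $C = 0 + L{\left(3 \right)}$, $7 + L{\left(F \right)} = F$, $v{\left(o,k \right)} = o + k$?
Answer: $- 8 \sqrt{29} \approx -43.081$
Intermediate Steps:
$v{\left(o,k \right)} = k + o$
$L{\left(F \right)} = -7 + F$
$C = -4$ ($C = 0 + \left(-7 + 3\right) = 0 - 4 = -4$)
$y{\left(n \right)} = 4 + n$ ($y{\left(n \right)} = n + 4 = 4 + n$)
$C \left(-4 + 6\right) T{\left(y{\left(-2 \right)},-5 \right)} = - 4 \left(-4 + 6\right) \sqrt{\left(4 - 2\right)^{2} + \left(-5\right)^{2}} = \left(-4\right) 2 \sqrt{2^{2} + 25} = - 8 \sqrt{4 + 25} = - 8 \sqrt{29}$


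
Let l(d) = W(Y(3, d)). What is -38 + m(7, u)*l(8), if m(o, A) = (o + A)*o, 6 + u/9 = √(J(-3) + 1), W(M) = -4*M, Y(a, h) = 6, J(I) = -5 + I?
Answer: 7858 - 1512*I*√7 ≈ 7858.0 - 4000.4*I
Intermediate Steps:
u = -54 + 9*I*√7 (u = -54 + 9*√((-5 - 3) + 1) = -54 + 9*√(-8 + 1) = -54 + 9*√(-7) = -54 + 9*(I*√7) = -54 + 9*I*√7 ≈ -54.0 + 23.812*I)
m(o, A) = o*(A + o) (m(o, A) = (A + o)*o = o*(A + o))
l(d) = -24 (l(d) = -4*6 = -24)
-38 + m(7, u)*l(8) = -38 + (7*((-54 + 9*I*√7) + 7))*(-24) = -38 + (7*(-47 + 9*I*√7))*(-24) = -38 + (-329 + 63*I*√7)*(-24) = -38 + (7896 - 1512*I*√7) = 7858 - 1512*I*√7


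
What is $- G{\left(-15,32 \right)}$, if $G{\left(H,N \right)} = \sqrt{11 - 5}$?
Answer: $- \sqrt{6} \approx -2.4495$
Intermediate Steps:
$G{\left(H,N \right)} = \sqrt{6}$
$- G{\left(-15,32 \right)} = - \sqrt{6}$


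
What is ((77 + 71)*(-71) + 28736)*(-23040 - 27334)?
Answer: -918217272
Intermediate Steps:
((77 + 71)*(-71) + 28736)*(-23040 - 27334) = (148*(-71) + 28736)*(-50374) = (-10508 + 28736)*(-50374) = 18228*(-50374) = -918217272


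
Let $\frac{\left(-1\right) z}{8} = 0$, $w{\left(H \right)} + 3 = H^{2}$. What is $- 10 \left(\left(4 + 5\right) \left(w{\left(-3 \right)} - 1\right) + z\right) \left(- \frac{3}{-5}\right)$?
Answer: $-270$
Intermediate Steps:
$w{\left(H \right)} = -3 + H^{2}$
$z = 0$ ($z = \left(-8\right) 0 = 0$)
$- 10 \left(\left(4 + 5\right) \left(w{\left(-3 \right)} - 1\right) + z\right) \left(- \frac{3}{-5}\right) = - 10 \left(\left(4 + 5\right) \left(\left(-3 + \left(-3\right)^{2}\right) - 1\right) + 0\right) \left(- \frac{3}{-5}\right) = - 10 \left(9 \left(\left(-3 + 9\right) - 1\right) + 0\right) \left(\left(-3\right) \left(- \frac{1}{5}\right)\right) = - 10 \left(9 \left(6 - 1\right) + 0\right) \frac{3}{5} = - 10 \left(9 \cdot 5 + 0\right) \frac{3}{5} = - 10 \left(45 + 0\right) \frac{3}{5} = - 10 \cdot 45 \cdot \frac{3}{5} = \left(-10\right) 27 = -270$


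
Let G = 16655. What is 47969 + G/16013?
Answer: 768144252/16013 ≈ 47970.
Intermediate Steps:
47969 + G/16013 = 47969 + 16655/16013 = 768144252/16013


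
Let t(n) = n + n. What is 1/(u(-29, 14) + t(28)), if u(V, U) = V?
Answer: 1/27 ≈ 0.037037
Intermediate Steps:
t(n) = 2*n
1/(u(-29, 14) + t(28)) = 1/(-29 + 2*28) = 1/(-29 + 56) = 1/27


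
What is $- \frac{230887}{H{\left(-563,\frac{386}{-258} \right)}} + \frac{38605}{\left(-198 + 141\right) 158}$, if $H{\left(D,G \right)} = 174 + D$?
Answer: $\frac{2064350977}{3503334} \approx 589.25$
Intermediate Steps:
$- \frac{230887}{H{\left(-563,\frac{386}{-258} \right)}} + \frac{38605}{\left(-198 + 141\right) 158} = - \frac{230887}{174 - 563} + \frac{38605}{\left(-198 + 141\right) 158} = - \frac{230887}{-389} + \frac{38605}{\left(-57\right) 158} = \left(-230887\right) \left(- \frac{1}{389}\right) + \frac{38605}{-9006} = \frac{230887}{389} + 38605 \left(- \frac{1}{9006}\right) = \frac{230887}{389} - \frac{38605}{9006} = \frac{2064350977}{3503334}$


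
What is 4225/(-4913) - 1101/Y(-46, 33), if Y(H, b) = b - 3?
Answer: -1845321/49130 ≈ -37.560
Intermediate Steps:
Y(H, b) = -3 + b
4225/(-4913) - 1101/Y(-46, 33) = 4225/(-4913) - 1101/(-3 + 33) = 4225*(-1/4913) - 1101/30 = -4225/4913 - 1101*1/30 = -4225/4913 - 367/10 = -1845321/49130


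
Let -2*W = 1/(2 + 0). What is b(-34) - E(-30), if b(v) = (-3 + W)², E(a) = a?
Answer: 649/16 ≈ 40.563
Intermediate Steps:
W = -¼ (W = -1/(2*(2 + 0)) = -½/2 = -½*½ = -¼ ≈ -0.25000)
b(v) = 169/16 (b(v) = (-3 - ¼)² = (-13/4)² = 169/16)
b(-34) - E(-30) = 169/16 - 1*(-30) = 169/16 + 30 = 649/16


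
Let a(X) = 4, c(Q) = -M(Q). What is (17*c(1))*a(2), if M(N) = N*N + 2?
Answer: -204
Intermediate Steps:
M(N) = 2 + N² (M(N) = N² + 2 = 2 + N²)
c(Q) = -2 - Q² (c(Q) = -(2 + Q²) = -2 - Q²)
(17*c(1))*a(2) = (17*(-2 - 1*1²))*4 = (17*(-2 - 1*1))*4 = (17*(-2 - 1))*4 = (17*(-3))*4 = -51*4 = -204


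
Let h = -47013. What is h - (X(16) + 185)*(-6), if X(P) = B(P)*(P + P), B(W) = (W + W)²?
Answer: 150705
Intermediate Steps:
B(W) = 4*W² (B(W) = (2*W)² = 4*W²)
X(P) = 8*P³ (X(P) = (4*P²)*(P + P) = (4*P²)*(2*P) = 8*P³)
h - (X(16) + 185)*(-6) = -47013 - (8*16³ + 185)*(-6) = -47013 - (8*4096 + 185)*(-6) = -47013 - (32768 + 185)*(-6) = -47013 - 32953*(-6) = -47013 - 1*(-197718) = -47013 + 197718 = 150705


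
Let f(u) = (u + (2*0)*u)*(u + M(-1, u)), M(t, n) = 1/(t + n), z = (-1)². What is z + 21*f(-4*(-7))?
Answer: 148381/9 ≈ 16487.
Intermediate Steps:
z = 1
M(t, n) = 1/(n + t)
f(u) = u*(u + 1/(-1 + u)) (f(u) = (u + (2*0)*u)*(u + 1/(u - 1)) = (u + 0*u)*(u + 1/(-1 + u)) = (u + 0)*(u + 1/(-1 + u)) = u*(u + 1/(-1 + u)))
z + 21*f(-4*(-7)) = 1 + 21*((-4*(-7))*(1 + (-4*(-7))*(-1 - 4*(-7)))/(-1 - 4*(-7))) = 1 + 21*(28*(1 + 28*(-1 + 28))/(-1 + 28)) = 1 + 21*(28*(1 + 28*27)/27) = 1 + 21*(28*(1/27)*(1 + 756)) = 1 + 21*(28*(1/27)*757) = 1 + 21*(21196/27) = 1 + 148372/9 = 148381/9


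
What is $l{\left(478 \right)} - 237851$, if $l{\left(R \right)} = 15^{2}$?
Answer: $-237626$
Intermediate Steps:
$l{\left(R \right)} = 225$
$l{\left(478 \right)} - 237851 = 225 - 237851 = -237626$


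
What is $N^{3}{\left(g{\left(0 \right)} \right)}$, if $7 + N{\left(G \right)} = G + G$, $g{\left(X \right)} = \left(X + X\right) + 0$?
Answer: $-343$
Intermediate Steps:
$g{\left(X \right)} = 2 X$ ($g{\left(X \right)} = 2 X + 0 = 2 X$)
$N{\left(G \right)} = -7 + 2 G$ ($N{\left(G \right)} = -7 + \left(G + G\right) = -7 + 2 G$)
$N^{3}{\left(g{\left(0 \right)} \right)} = \left(-7 + 2 \cdot 2 \cdot 0\right)^{3} = \left(-7 + 2 \cdot 0\right)^{3} = \left(-7 + 0\right)^{3} = \left(-7\right)^{3} = -343$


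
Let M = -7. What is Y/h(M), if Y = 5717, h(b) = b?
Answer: -5717/7 ≈ -816.71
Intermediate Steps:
Y/h(M) = 5717/(-7) = 5717*(-⅐) = -5717/7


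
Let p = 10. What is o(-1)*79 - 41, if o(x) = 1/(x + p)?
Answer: -290/9 ≈ -32.222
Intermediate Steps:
o(x) = 1/(10 + x) (o(x) = 1/(x + 10) = 1/(10 + x))
o(-1)*79 - 41 = 79/(10 - 1) - 41 = 79/9 - 41 = -290/9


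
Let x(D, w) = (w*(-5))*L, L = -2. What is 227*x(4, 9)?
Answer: 20430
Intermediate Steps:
x(D, w) = 10*w (x(D, w) = (w*(-5))*(-2) = -5*w*(-2) = 10*w)
227*x(4, 9) = 227*(10*9) = 227*90 = 20430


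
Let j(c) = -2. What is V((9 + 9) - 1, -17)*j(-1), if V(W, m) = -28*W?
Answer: 952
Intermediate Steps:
V((9 + 9) - 1, -17)*j(-1) = -28*((9 + 9) - 1)*(-2) = -28*(18 - 1)*(-2) = -28*17*(-2) = -476*(-2) = 952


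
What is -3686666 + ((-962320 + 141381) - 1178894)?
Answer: -5686499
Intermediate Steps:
-3686666 + ((-962320 + 141381) - 1178894) = -3686666 + (-820939 - 1178894) = -3686666 - 1999833 = -5686499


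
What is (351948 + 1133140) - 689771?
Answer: 795317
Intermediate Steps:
(351948 + 1133140) - 689771 = 1485088 - 689771 = 795317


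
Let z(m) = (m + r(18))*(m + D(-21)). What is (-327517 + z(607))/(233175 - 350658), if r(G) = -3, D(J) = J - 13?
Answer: -18575/117483 ≈ -0.15811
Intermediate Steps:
D(J) = -13 + J
z(m) = (-34 + m)*(-3 + m) (z(m) = (m - 3)*(m + (-13 - 21)) = (-3 + m)*(m - 34) = (-3 + m)*(-34 + m) = (-34 + m)*(-3 + m))
(-327517 + z(607))/(233175 - 350658) = (-327517 + (102 + 607² - 37*607))/(233175 - 350658) = (-327517 + (102 + 368449 - 22459))/(-117483) = (-327517 + 346092)*(-1/117483) = 18575*(-1/117483) = -18575/117483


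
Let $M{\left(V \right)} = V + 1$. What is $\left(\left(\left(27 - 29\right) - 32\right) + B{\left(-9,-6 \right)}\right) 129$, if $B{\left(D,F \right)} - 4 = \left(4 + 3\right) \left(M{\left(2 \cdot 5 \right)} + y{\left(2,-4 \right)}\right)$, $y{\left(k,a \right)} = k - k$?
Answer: $6063$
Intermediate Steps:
$M{\left(V \right)} = 1 + V$
$y{\left(k,a \right)} = 0$
$B{\left(D,F \right)} = 81$ ($B{\left(D,F \right)} = 4 + \left(4 + 3\right) \left(\left(1 + 2 \cdot 5\right) + 0\right) = 4 + 7 \left(\left(1 + 10\right) + 0\right) = 4 + 7 \left(11 + 0\right) = 4 + 7 \cdot 11 = 4 + 77 = 81$)
$\left(\left(\left(27 - 29\right) - 32\right) + B{\left(-9,-6 \right)}\right) 129 = \left(\left(\left(27 - 29\right) - 32\right) + 81\right) 129 = \left(\left(-2 - 32\right) + 81\right) 129 = \left(-34 + 81\right) 129 = 47 \cdot 129 = 6063$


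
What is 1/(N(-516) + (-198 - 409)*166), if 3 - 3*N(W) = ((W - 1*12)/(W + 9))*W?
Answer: -169/16998337 ≈ -9.9421e-6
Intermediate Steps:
N(W) = 1 - W*(-12 + W)/(3*(9 + W)) (N(W) = 1 - (W - 1*12)/(W + 9)*W/3 = 1 - (W - 12)/(9 + W)*W/3 = 1 - (-12 + W)/(9 + W)*W/3 = 1 - W*(-12 + W)/(3*(9 + W)))
1/(N(-516) + (-198 - 409)*166) = 1/((27 - 1*(-516)**2 + 15*(-516))/(3*(9 - 516)) + (-198 - 409)*166) = 1/((1/3)*(27 - 1*266256 - 7740)/(-507) - 607*166) = 1/((1/3)*(-1/507)*(27 - 266256 - 7740) - 100762) = 1/((1/3)*(-1/507)*(-273969) - 100762) = 1/(30441/169 - 100762) = 1/(-16998337/169) = -169/16998337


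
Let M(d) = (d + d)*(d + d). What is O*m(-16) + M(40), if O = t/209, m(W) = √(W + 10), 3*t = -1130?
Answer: 6400 - 1130*I*√6/627 ≈ 6400.0 - 4.4146*I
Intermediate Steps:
t = -1130/3 (t = (⅓)*(-1130) = -1130/3 ≈ -376.67)
m(W) = √(10 + W)
M(d) = 4*d² (M(d) = (2*d)*(2*d) = 4*d²)
O = -1130/627 (O = -1130/3/209 = -1130/3*1/209 = -1130/627 ≈ -1.8022)
O*m(-16) + M(40) = -1130*√(10 - 16)/627 + 4*40² = -1130*I*√6/627 + 4*1600 = -1130*I*√6/627 + 6400 = 6400 - 1130*I*√6/627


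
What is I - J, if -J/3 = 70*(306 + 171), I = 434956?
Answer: 535126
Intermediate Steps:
J = -100170 (J = -210*(306 + 171) = -210*477 = -3*33390 = -100170)
I - J = 434956 - 1*(-100170) = 434956 + 100170 = 535126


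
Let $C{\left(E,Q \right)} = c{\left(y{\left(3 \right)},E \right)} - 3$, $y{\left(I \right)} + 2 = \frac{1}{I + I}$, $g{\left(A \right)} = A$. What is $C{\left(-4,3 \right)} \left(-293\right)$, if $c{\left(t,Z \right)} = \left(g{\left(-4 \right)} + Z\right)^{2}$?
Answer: $-17873$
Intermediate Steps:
$y{\left(I \right)} = -2 + \frac{1}{2 I}$ ($y{\left(I \right)} = -2 + \frac{1}{I + I} = -2 + \frac{1}{2 I}$)
$c{\left(t,Z \right)} = \left(-4 + Z\right)^{2}$
$C{\left(E,Q \right)} = -3 + \left(-4 + E\right)^{2}$ ($C{\left(E,Q \right)} = \left(-4 + E\right)^{2} - 3 = -3 + \left(-4 + E\right)^{2}$)
$C{\left(-4,3 \right)} \left(-293\right) = \left(-3 + \left(-4 - 4\right)^{2}\right) \left(-293\right) = \left(-3 + \left(-8\right)^{2}\right) \left(-293\right) = \left(-3 + 64\right) \left(-293\right) = 61 \left(-293\right) = -17873$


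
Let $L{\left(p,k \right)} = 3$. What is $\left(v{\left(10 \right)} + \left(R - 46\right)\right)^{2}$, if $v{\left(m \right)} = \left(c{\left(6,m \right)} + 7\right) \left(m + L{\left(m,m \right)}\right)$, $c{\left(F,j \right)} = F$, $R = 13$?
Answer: $18496$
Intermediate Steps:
$v{\left(m \right)} = 39 + 13 m$ ($v{\left(m \right)} = \left(6 + 7\right) \left(m + 3\right) = 13 \left(3 + m\right) = 39 + 13 m$)
$\left(v{\left(10 \right)} + \left(R - 46\right)\right)^{2} = \left(\left(39 + 13 \cdot 10\right) + \left(13 - 46\right)\right)^{2} = \left(\left(39 + 130\right) + \left(13 - 46\right)\right)^{2} = \left(169 - 33\right)^{2} = 136^{2} = 18496$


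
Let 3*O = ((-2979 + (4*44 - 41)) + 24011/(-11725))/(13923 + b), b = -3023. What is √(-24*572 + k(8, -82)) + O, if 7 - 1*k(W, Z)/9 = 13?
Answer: -33369911/383407500 + I*√13782 ≈ -0.087035 + 117.4*I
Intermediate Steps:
k(W, Z) = -54 (k(W, Z) = 63 - 9*13 = 63 - 117 = -54)
O = -33369911/383407500 (O = (((-2979 + (4*44 - 41)) + 24011/(-11725))/(13923 - 3023))/3 = (((-2979 + (176 - 41)) + 24011*(-1/11725))/10900)/3 = (((-2979 + 135) - 24011/11725)*(1/10900))/3 = ((-2844 - 24011/11725)*(1/10900))/3 = (-33369911/11725*1/10900)/3 = (⅓)*(-33369911/127802500) = -33369911/383407500 ≈ -0.087035)
√(-24*572 + k(8, -82)) + O = √(-24*572 - 54) - 33369911/383407500 = √(-13728 - 54) - 33369911/383407500 = √(-13782) - 33369911/383407500 = I*√13782 - 33369911/383407500 = -33369911/383407500 + I*√13782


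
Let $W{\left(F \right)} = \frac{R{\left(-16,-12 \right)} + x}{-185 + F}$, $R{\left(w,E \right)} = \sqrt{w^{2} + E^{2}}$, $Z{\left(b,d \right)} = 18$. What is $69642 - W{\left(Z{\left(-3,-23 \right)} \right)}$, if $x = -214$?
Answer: $\frac{11630020}{167} \approx 69641.0$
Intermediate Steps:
$R{\left(w,E \right)} = \sqrt{E^{2} + w^{2}}$
$W{\left(F \right)} = - \frac{194}{-185 + F}$ ($W{\left(F \right)} = \frac{\sqrt{\left(-12\right)^{2} + \left(-16\right)^{2}} - 214}{-185 + F} = \frac{\sqrt{144 + 256} - 214}{-185 + F} = \frac{\sqrt{400} - 214}{-185 + F} = \frac{20 - 214}{-185 + F} = - \frac{194}{-185 + F}$)
$69642 - W{\left(Z{\left(-3,-23 \right)} \right)} = 69642 - - \frac{194}{-185 + 18} = 69642 - - \frac{194}{-167} = 69642 - \left(-194\right) \left(- \frac{1}{167}\right) = 69642 - \frac{194}{167} = \frac{11630020}{167}$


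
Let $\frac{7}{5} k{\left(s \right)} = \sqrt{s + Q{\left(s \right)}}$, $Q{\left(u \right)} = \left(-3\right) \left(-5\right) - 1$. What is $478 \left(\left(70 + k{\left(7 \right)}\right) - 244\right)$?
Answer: $-83172 + \frac{2390 \sqrt{21}}{7} \approx -81607.0$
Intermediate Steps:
$Q{\left(u \right)} = 14$ ($Q{\left(u \right)} = 15 - 1 = 14$)
$k{\left(s \right)} = \frac{5 \sqrt{14 + s}}{7}$ ($k{\left(s \right)} = \frac{5 \sqrt{s + 14}}{7} = \frac{5 \sqrt{14 + s}}{7}$)
$478 \left(\left(70 + k{\left(7 \right)}\right) - 244\right) = 478 \left(\left(70 + \frac{5 \sqrt{14 + 7}}{7}\right) - 244\right) = 478 \left(\left(70 + \frac{5 \sqrt{21}}{7}\right) - 244\right) = 478 \left(-174 + \frac{5 \sqrt{21}}{7}\right) = -83172 + \frac{2390 \sqrt{21}}{7}$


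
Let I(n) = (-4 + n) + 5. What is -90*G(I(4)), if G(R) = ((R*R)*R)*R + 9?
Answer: -57060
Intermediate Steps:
I(n) = 1 + n
G(R) = 9 + R⁴ (G(R) = (R²*R)*R + 9 = R³*R + 9 = R⁴ + 9 = 9 + R⁴)
-90*G(I(4)) = -90*(9 + (1 + 4)⁴) = -90*(9 + 5⁴) = -90*(9 + 625) = -90*634 = -57060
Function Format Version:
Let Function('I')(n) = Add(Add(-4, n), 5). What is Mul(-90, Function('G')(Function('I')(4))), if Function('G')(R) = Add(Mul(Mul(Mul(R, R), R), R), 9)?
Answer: -57060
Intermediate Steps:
Function('I')(n) = Add(1, n)
Function('G')(R) = Add(9, Pow(R, 4)) (Function('G')(R) = Add(Mul(Mul(Pow(R, 2), R), R), 9) = Add(Mul(Pow(R, 3), R), 9) = Add(Pow(R, 4), 9) = Add(9, Pow(R, 4)))
Mul(-90, Function('G')(Function('I')(4))) = Mul(-90, Add(9, Pow(Add(1, 4), 4))) = Mul(-90, Add(9, Pow(5, 4))) = Mul(-90, Add(9, 625)) = Mul(-90, 634) = -57060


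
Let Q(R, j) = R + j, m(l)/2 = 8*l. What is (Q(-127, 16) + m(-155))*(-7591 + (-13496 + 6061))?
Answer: 38932366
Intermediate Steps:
m(l) = 16*l (m(l) = 2*(8*l) = 16*l)
(Q(-127, 16) + m(-155))*(-7591 + (-13496 + 6061)) = ((-127 + 16) + 16*(-155))*(-7591 + (-13496 + 6061)) = (-111 - 2480)*(-7591 - 7435) = -2591*(-15026) = 38932366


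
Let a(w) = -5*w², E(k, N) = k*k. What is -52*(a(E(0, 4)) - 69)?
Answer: 3588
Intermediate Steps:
E(k, N) = k²
-52*(a(E(0, 4)) - 69) = -52*(-5*(0²)² - 69) = -52*(-5*0² - 69) = -52*(-5*0 - 69) = -52*(0 - 69) = -52*(-69) = 3588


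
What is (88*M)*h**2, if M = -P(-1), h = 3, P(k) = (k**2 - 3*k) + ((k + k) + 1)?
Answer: -2376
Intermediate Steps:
P(k) = 1 + k**2 - k (P(k) = (k**2 - 3*k) + (2*k + 1) = (k**2 - 3*k) + (1 + 2*k) = 1 + k**2 - k)
M = -3 (M = -(1 + (-1)**2 - 1*(-1)) = -(1 + 1 + 1) = -1*3 = -3)
(88*M)*h**2 = (88*(-3))*3**2 = -264*9 = -2376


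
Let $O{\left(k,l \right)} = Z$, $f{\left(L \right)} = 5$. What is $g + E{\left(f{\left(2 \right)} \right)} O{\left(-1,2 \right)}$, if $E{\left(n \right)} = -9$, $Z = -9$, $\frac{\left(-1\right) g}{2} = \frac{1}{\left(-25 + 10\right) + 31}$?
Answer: $\frac{647}{8} \approx 80.875$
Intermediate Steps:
$g = - \frac{1}{8}$ ($g = - \frac{2}{\left(-25 + 10\right) + 31} = - \frac{2}{-15 + 31} = - \frac{2}{16} = \left(-2\right) \frac{1}{16} = - \frac{1}{8} \approx -0.125$)
$O{\left(k,l \right)} = -9$
$g + E{\left(f{\left(2 \right)} \right)} O{\left(-1,2 \right)} = - \frac{1}{8} - -81 = - \frac{1}{8} + 81 = \frac{647}{8}$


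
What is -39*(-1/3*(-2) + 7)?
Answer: -299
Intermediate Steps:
-39*(-1/3*(-2) + 7) = -39*(-1*⅓*(-2) + 7) = -39*(-⅓*(-2) + 7) = -39*(⅔ + 7) = -39*23/3 = -299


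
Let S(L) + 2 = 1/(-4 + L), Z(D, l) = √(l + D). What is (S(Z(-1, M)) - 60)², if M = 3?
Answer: 380193/98 + 436*√2/49 ≈ 3892.1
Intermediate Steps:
Z(D, l) = √(D + l)
S(L) = -2 + 1/(-4 + L)
(S(Z(-1, M)) - 60)² = ((9 - 2*√(-1 + 3))/(-4 + √(-1 + 3)) - 60)² = ((9 - 2*√2)/(-4 + √2) - 60)² = (-60 + (9 - 2*√2)/(-4 + √2))²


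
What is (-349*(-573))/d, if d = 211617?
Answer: 66659/70539 ≈ 0.94499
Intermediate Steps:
(-349*(-573))/d = -349*(-573)/211617 = 199977*(1/211617) = 66659/70539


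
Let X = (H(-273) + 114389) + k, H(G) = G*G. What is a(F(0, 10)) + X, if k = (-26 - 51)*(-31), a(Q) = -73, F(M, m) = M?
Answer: 191232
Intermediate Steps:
H(G) = G²
k = 2387 (k = -77*(-31) = 2387)
X = 191305 (X = ((-273)² + 114389) + 2387 = (74529 + 114389) + 2387 = 188918 + 2387 = 191305)
a(F(0, 10)) + X = -73 + 191305 = 191232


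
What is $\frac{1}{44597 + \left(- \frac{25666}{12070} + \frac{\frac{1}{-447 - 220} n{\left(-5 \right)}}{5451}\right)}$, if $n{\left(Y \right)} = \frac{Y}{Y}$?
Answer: $\frac{21942155595}{978507654624619} \approx 2.2424 \cdot 10^{-5}$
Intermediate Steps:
$n{\left(Y \right)} = 1$
$\frac{1}{44597 + \left(- \frac{25666}{12070} + \frac{\frac{1}{-447 - 220} n{\left(-5 \right)}}{5451}\right)} = \frac{1}{44597 - \left(\frac{12833}{6035} - \frac{\frac{1}{-447 - 220} \cdot 1}{5451}\right)} = \frac{1}{44597 - \left(\frac{12833}{6035} - \frac{1}{-667} \cdot 1 \cdot \frac{1}{5451}\right)} = \frac{1}{44597 - \left(\frac{12833}{6035} - \left(- \frac{1}{667}\right) 1 \cdot \frac{1}{5451}\right)} = \frac{1}{44597 - \frac{46658445596}{21942155595}} = \frac{1}{\frac{978507654624619}{21942155595}} = \frac{21942155595}{978507654624619}$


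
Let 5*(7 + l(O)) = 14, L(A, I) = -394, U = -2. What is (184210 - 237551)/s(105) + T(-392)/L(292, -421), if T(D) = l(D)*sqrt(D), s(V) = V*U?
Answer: 53341/210 + 147*I*sqrt(2)/985 ≈ 254.0 + 0.21106*I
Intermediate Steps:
l(O) = -21/5 (l(O) = -7 + (1/5)*14 = -7 + 14/5 = -21/5)
s(V) = -2*V (s(V) = V*(-2) = -2*V)
T(D) = -21*sqrt(D)/5
(184210 - 237551)/s(105) + T(-392)/L(292, -421) = (184210 - 237551)/((-2*105)) - 294*I*sqrt(2)/5/(-394) = -53341/(-210) - 294*I*sqrt(2)/5*(-1/394) = -53341*(-1/210) - 294*I*sqrt(2)/5*(-1/394) = 53341/210 + 147*I*sqrt(2)/985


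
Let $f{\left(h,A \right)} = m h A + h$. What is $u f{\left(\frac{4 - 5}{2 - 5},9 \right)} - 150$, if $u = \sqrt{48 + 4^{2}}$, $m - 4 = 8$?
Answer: $\frac{422}{3} \approx 140.67$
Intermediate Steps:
$m = 12$ ($m = 4 + 8 = 12$)
$u = 8$ ($u = \sqrt{48 + 16} = \sqrt{64} = 8$)
$f{\left(h,A \right)} = h + 12 A h$ ($f{\left(h,A \right)} = 12 h A + h = 12 A h + h = h + 12 A h$)
$u f{\left(\frac{4 - 5}{2 - 5},9 \right)} - 150 = 8 \frac{4 - 5}{2 - 5} \left(1 + 12 \cdot 9\right) - 150 = 8 - \frac{1}{-3} \left(1 + 108\right) - 150 = 8 \left(-1\right) \left(- \frac{1}{3}\right) 109 - 150 = 8 \cdot \frac{1}{3} \cdot 109 - 150 = 8 \cdot \frac{109}{3} - 150 = \frac{872}{3} - 150 = \frac{422}{3}$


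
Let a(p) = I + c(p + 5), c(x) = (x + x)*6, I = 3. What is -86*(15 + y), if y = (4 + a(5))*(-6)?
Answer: 64242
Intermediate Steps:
c(x) = 12*x (c(x) = (2*x)*6 = 12*x)
a(p) = 63 + 12*p (a(p) = 3 + 12*(p + 5) = 3 + 12*(5 + p) = 3 + (60 + 12*p) = 63 + 12*p)
y = -762 (y = (4 + (63 + 12*5))*(-6) = (4 + (63 + 60))*(-6) = (4 + 123)*(-6) = 127*(-6) = -762)
-86*(15 + y) = -86*(15 - 762) = -86*(-747) = 64242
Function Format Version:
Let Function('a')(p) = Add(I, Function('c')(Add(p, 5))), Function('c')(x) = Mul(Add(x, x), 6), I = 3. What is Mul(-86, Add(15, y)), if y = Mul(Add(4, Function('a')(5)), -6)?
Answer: 64242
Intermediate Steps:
Function('c')(x) = Mul(12, x) (Function('c')(x) = Mul(Mul(2, x), 6) = Mul(12, x))
Function('a')(p) = Add(63, Mul(12, p)) (Function('a')(p) = Add(3, Mul(12, Add(p, 5))) = Add(3, Mul(12, Add(5, p))) = Add(3, Add(60, Mul(12, p))) = Add(63, Mul(12, p)))
y = -762 (y = Mul(Add(4, Add(63, Mul(12, 5))), -6) = Mul(Add(4, Add(63, 60)), -6) = Mul(Add(4, 123), -6) = Mul(127, -6) = -762)
Mul(-86, Add(15, y)) = Mul(-86, Add(15, -762)) = Mul(-86, -747) = 64242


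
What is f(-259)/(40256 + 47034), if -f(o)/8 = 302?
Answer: -1208/43645 ≈ -0.027678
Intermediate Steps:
f(o) = -2416 (f(o) = -8*302 = -2416)
f(-259)/(40256 + 47034) = -2416/(40256 + 47034) = -2416/87290 = -2416*1/87290 = -1208/43645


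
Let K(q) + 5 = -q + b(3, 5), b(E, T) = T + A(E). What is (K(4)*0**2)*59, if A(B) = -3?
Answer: 0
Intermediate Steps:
b(E, T) = -3 + T (b(E, T) = T - 3 = -3 + T)
K(q) = -3 - q (K(q) = -5 + (-q + (-3 + 5)) = -5 + (-q + 2) = -5 + (2 - q) = -3 - q)
(K(4)*0**2)*59 = ((-3 - 1*4)*0**2)*59 = ((-3 - 4)*0)*59 = -7*0*59 = 0*59 = 0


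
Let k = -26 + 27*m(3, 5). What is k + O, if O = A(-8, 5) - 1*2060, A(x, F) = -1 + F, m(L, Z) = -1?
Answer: -2109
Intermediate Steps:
k = -53 (k = -26 + 27*(-1) = -26 - 27 = -53)
O = -2056 (O = (-1 + 5) - 1*2060 = 4 - 2060 = -2056)
k + O = -53 - 2056 = -2109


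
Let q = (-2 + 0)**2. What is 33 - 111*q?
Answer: -411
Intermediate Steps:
q = 4 (q = (-2)**2 = 4)
33 - 111*q = 33 - 111*4 = 33 - 444 = -411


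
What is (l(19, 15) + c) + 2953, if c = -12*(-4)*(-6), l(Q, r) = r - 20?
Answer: 2660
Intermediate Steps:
l(Q, r) = -20 + r
c = -288 (c = 48*(-6) = -288)
(l(19, 15) + c) + 2953 = ((-20 + 15) - 288) + 2953 = (-5 - 288) + 2953 = -293 + 2953 = 2660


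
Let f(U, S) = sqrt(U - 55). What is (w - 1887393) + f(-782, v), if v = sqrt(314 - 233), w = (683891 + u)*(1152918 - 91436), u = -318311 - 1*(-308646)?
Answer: 715676875539 + 3*I*sqrt(93) ≈ 7.1568e+11 + 28.931*I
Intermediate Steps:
u = -9665 (u = -318311 + 308646 = -9665)
w = 715678762932 (w = (683891 - 9665)*(1152918 - 91436) = 674226*1061482 = 715678762932)
v = 9 (v = sqrt(81) = 9)
f(U, S) = sqrt(-55 + U)
(w - 1887393) + f(-782, v) = (715678762932 - 1887393) + sqrt(-55 - 782) = 715676875539 + sqrt(-837) = 715676875539 + 3*I*sqrt(93)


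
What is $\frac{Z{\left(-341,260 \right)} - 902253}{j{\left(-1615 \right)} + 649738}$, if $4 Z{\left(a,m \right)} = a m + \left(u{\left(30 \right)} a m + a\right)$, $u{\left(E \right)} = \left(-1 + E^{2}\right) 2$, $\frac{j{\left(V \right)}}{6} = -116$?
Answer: $- \frac{163108693}{2596168} \approx -62.827$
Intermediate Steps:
$j{\left(V \right)} = -696$ ($j{\left(V \right)} = 6 \left(-116\right) = -696$)
$u{\left(E \right)} = -2 + 2 E^{2}$
$Z{\left(a,m \right)} = \frac{a}{4} + \frac{1799 a m}{4}$ ($Z{\left(a,m \right)} = \frac{a m + \left(\left(-2 + 2 \cdot 30^{2}\right) a m + a\right)}{4} = \frac{a m + \left(\left(-2 + 2 \cdot 900\right) a m + a\right)}{4} = \frac{a m + \left(\left(-2 + 1800\right) a m + a\right)}{4} = \frac{a m + \left(1798 a m + a\right)}{4} = \frac{a m + \left(a + 1798 a m\right)}{4} = \frac{a + 1799 a m}{4} = \frac{a}{4} + \frac{1799 a m}{4}$)
$\frac{Z{\left(-341,260 \right)} - 902253}{j{\left(-1615 \right)} + 649738} = \frac{\frac{1}{4} \left(-341\right) \left(1 + 1799 \cdot 260\right) - 902253}{-696 + 649738} = \frac{\frac{1}{4} \left(-341\right) \left(1 + 467740\right) - 902253}{649042} = \left(\frac{1}{4} \left(-341\right) 467741 - 902253\right) \frac{1}{649042} = \left(- \frac{159499681}{4} - 902253\right) \frac{1}{649042} = \left(- \frac{163108693}{4}\right) \frac{1}{649042} = - \frac{163108693}{2596168}$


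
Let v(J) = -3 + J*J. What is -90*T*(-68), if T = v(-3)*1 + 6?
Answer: 73440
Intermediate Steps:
v(J) = -3 + J²
T = 12 (T = (-3 + (-3)²)*1 + 6 = (-3 + 9)*1 + 6 = 6*1 + 6 = 6 + 6 = 12)
-90*T*(-68) = -90*12*(-68) = -1080*(-68) = 73440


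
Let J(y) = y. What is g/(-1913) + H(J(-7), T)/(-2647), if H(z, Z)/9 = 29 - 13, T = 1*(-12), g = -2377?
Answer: 6016447/5063711 ≈ 1.1882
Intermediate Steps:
T = -12
H(z, Z) = 144 (H(z, Z) = 9*(29 - 13) = 9*16 = 144)
g/(-1913) + H(J(-7), T)/(-2647) = -2377/(-1913) + 144/(-2647) = -2377*(-1/1913) + 144*(-1/2647) = 2377/1913 - 144/2647 = 6016447/5063711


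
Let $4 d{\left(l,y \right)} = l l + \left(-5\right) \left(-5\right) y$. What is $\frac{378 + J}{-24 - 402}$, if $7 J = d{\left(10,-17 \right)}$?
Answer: $- \frac{10259}{11928} \approx -0.86008$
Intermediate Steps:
$d{\left(l,y \right)} = \frac{l^{2}}{4} + \frac{25 y}{4}$ ($d{\left(l,y \right)} = \frac{l l + \left(-5\right) \left(-5\right) y}{4} = \frac{l^{2} + 25 y}{4} = \frac{l^{2}}{4} + \frac{25 y}{4}$)
$J = - \frac{325}{28}$ ($J = \frac{\frac{10^{2}}{4} + \frac{25}{4} \left(-17\right)}{7} = \frac{\frac{1}{4} \cdot 100 - \frac{425}{4}}{7} = \frac{25 - \frac{425}{4}}{7} = \frac{1}{7} \left(- \frac{325}{4}\right) = - \frac{325}{28} \approx -11.607$)
$\frac{378 + J}{-24 - 402} = \frac{378 - \frac{325}{28}}{-24 - 402} = \frac{10259}{28 \left(-426\right)} = \frac{10259}{28} \left(- \frac{1}{426}\right) = - \frac{10259}{11928}$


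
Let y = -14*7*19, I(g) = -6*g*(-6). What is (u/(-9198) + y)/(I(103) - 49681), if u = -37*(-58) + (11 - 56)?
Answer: 17128777/422859654 ≈ 0.040507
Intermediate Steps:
I(g) = 36*g
y = -1862 (y = -98*19 = -1862)
u = 2101 (u = 2146 - 45 = 2101)
(u/(-9198) + y)/(I(103) - 49681) = (2101/(-9198) - 1862)/(36*103 - 49681) = (2101*(-1/9198) - 1862)/(3708 - 49681) = (-2101/9198 - 1862)/(-45973) = -17128777/9198*(-1/45973) = 17128777/422859654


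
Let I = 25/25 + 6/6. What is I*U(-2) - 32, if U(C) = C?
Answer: -36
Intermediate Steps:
I = 2 (I = 25*(1/25) + 6*(1/6) = 1 + 1 = 2)
I*U(-2) - 32 = 2*(-2) - 32 = -4 - 32 = -36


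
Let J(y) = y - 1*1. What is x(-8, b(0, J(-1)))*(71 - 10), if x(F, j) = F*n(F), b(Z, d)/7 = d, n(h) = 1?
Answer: -488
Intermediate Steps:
J(y) = -1 + y (J(y) = y - 1 = -1 + y)
b(Z, d) = 7*d
x(F, j) = F (x(F, j) = F*1 = F)
x(-8, b(0, J(-1)))*(71 - 10) = -8*(71 - 10) = -8*61 = -488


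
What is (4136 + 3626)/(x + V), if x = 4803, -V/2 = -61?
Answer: 7762/4925 ≈ 1.5760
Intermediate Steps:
V = 122 (V = -2*(-61) = 122)
(4136 + 3626)/(x + V) = (4136 + 3626)/(4803 + 122) = 7762/4925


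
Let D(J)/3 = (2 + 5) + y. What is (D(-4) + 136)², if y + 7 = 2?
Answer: 20164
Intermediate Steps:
y = -5 (y = -7 + 2 = -5)
D(J) = 6 (D(J) = 3*((2 + 5) - 5) = 3*(7 - 5) = 3*2 = 6)
(D(-4) + 136)² = (6 + 136)² = 142² = 20164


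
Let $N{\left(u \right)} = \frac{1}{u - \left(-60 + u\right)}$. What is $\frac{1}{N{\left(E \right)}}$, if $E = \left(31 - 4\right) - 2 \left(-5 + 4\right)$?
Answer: $60$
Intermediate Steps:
$E = 29$ ($E = \left(31 + \left(-16 + 12\right)\right) - -2 = \left(31 - 4\right) + 2 = 27 + 2 = 29$)
$N{\left(u \right)} = \frac{1}{60}$
$\frac{1}{N{\left(E \right)}} = \frac{1}{\frac{1}{60}} = 60$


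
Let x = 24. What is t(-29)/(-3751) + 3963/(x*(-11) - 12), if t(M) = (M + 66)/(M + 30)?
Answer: -4958475/345092 ≈ -14.369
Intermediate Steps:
t(M) = (66 + M)/(30 + M)
t(-29)/(-3751) + 3963/(x*(-11) - 12) = ((66 - 29)/(30 - 29))/(-3751) + 3963/(24*(-11) - 12) = (37/1)*(-1/3751) + 3963/(-264 - 12) = (1*37)*(-1/3751) + 3963/(-276) = 37*(-1/3751) + 3963*(-1/276) = -37/3751 - 1321/92 = -4958475/345092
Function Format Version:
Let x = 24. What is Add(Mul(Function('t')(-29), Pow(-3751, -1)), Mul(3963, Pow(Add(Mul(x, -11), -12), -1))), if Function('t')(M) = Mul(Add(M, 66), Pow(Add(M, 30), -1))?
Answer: Rational(-4958475, 345092) ≈ -14.369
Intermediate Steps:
Function('t')(M) = Mul(Pow(Add(30, M), -1), Add(66, M)) (Function('t')(M) = Mul(Add(66, M), Pow(Add(30, M), -1)) = Mul(Pow(Add(30, M), -1), Add(66, M)))
Add(Mul(Function('t')(-29), Pow(-3751, -1)), Mul(3963, Pow(Add(Mul(x, -11), -12), -1))) = Add(Mul(Mul(Pow(Add(30, -29), -1), Add(66, -29)), Pow(-3751, -1)), Mul(3963, Pow(Add(Mul(24, -11), -12), -1))) = Add(Mul(Mul(Pow(1, -1), 37), Rational(-1, 3751)), Mul(3963, Pow(Add(-264, -12), -1))) = Add(Mul(Mul(1, 37), Rational(-1, 3751)), Mul(3963, Pow(-276, -1))) = Add(Mul(37, Rational(-1, 3751)), Mul(3963, Rational(-1, 276))) = Add(Rational(-37, 3751), Rational(-1321, 92)) = Rational(-4958475, 345092)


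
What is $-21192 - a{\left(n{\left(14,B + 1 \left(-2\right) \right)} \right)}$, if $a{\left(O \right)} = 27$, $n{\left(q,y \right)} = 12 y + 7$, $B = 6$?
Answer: $-21219$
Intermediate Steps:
$n{\left(q,y \right)} = 7 + 12 y$
$-21192 - a{\left(n{\left(14,B + 1 \left(-2\right) \right)} \right)} = -21192 - 27 = -21219$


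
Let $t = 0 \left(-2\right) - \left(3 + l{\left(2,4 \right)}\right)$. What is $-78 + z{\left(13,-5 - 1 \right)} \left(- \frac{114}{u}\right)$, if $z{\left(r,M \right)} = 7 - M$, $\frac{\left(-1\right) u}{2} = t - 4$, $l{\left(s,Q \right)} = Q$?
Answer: $- \frac{1599}{11} \approx -145.36$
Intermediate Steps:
$t = -7$ ($t = 0 \left(-2\right) - 7 = 0 - 7 = -7$)
$u = 22$ ($u = - 2 \left(-7 - 4\right) = \left(-2\right) \left(-11\right) = 22$)
$-78 + z{\left(13,-5 - 1 \right)} \left(- \frac{114}{u}\right) = -78 + \left(7 - \left(-5 - 1\right)\right) \left(- \frac{114}{22}\right) = -78 + \left(7 - -6\right) \left(\left(-114\right) \frac{1}{22}\right) = -78 + \left(7 + 6\right) \left(- \frac{57}{11}\right) = -78 + 13 \left(- \frac{57}{11}\right) = -78 - \frac{741}{11} = - \frac{1599}{11}$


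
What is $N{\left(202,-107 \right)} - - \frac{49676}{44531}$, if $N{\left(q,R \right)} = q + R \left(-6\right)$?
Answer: $\frac{37633840}{44531} \approx 845.12$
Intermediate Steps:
$N{\left(q,R \right)} = q - 6 R$
$N{\left(202,-107 \right)} - - \frac{49676}{44531} = \left(202 - -642\right) - - \frac{49676}{44531} = \left(202 + 642\right) - \left(-49676\right) \frac{1}{44531} = 844 - - \frac{49676}{44531} = 844 + \frac{49676}{44531} = \frac{37633840}{44531}$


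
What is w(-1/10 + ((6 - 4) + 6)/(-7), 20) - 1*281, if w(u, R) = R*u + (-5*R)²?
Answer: 67859/7 ≈ 9694.1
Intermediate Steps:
w(u, R) = 25*R² + R*u (w(u, R) = R*u + 25*R² = 25*R² + R*u)
w(-1/10 + ((6 - 4) + 6)/(-7), 20) - 1*281 = 20*((-1/10 + ((6 - 4) + 6)/(-7)) + 25*20) - 1*281 = 20*((-1*⅒ + (2 + 6)*(-⅐)) + 500) - 281 = 20*((-⅒ + 8*(-⅐)) + 500) - 281 = 20*((-⅒ - 8/7) + 500) - 281 = 20*(-87/70 + 500) - 281 = 20*(34913/70) - 281 = 69826/7 - 281 = 67859/7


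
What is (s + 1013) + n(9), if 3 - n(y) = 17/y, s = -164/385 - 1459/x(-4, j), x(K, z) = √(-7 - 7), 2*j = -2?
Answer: 3512419/3465 + 1459*I*√14/14 ≈ 1013.7 + 389.93*I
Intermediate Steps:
j = -1 (j = (½)*(-2) = -1)
x(K, z) = I*√14 (x(K, z) = √(-14) = I*√14)
s = -164/385 + 1459*I*√14/14 (s = -164/385 - 1459*(-I*√14/14) = -164*1/385 - (-1459)*I*√14/14 = -164/385 + 1459*I*√14/14 ≈ -0.42597 + 389.93*I)
n(y) = 3 - 17/y
(s + 1013) + n(9) = ((-164/385 + 1459*I*√14/14) + 1013) + (3 - 17/9) = (389841/385 + 1459*I*√14/14) + (3 - 17*⅑) = (389841/385 + 1459*I*√14/14) + (3 - 17/9) = (389841/385 + 1459*I*√14/14) + 10/9 = 3512419/3465 + 1459*I*√14/14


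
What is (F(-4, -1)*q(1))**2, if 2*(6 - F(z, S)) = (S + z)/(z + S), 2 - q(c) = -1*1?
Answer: 1089/4 ≈ 272.25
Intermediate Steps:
q(c) = 3 (q(c) = 2 - (-1) = 2 - 1*(-1) = 2 + 1 = 3)
F(z, S) = 11/2 (F(z, S) = 6 - (S + z)/(2*(z + S)) = 6 - (S + z)/(2*(S + z)) = 6 - 1/2*1 = 6 - 1/2 = 11/2)
(F(-4, -1)*q(1))**2 = ((11/2)*3)**2 = (33/2)**2 = 1089/4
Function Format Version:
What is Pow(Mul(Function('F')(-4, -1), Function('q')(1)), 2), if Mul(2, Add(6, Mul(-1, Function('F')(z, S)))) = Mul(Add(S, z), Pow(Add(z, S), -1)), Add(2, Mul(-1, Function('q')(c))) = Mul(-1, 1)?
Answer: Rational(1089, 4) ≈ 272.25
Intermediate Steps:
Function('q')(c) = 3 (Function('q')(c) = Add(2, Mul(-1, Mul(-1, 1))) = Add(2, Mul(-1, -1)) = Add(2, 1) = 3)
Function('F')(z, S) = Rational(11, 2) (Function('F')(z, S) = Add(6, Mul(Rational(-1, 2), Mul(Add(S, z), Pow(Add(z, S), -1)))) = Add(6, Mul(Rational(-1, 2), Mul(Add(S, z), Pow(Add(S, z), -1)))) = Add(6, Mul(Rational(-1, 2), 1)) = Add(6, Rational(-1, 2)) = Rational(11, 2))
Pow(Mul(Function('F')(-4, -1), Function('q')(1)), 2) = Pow(Mul(Rational(11, 2), 3), 2) = Pow(Rational(33, 2), 2) = Rational(1089, 4)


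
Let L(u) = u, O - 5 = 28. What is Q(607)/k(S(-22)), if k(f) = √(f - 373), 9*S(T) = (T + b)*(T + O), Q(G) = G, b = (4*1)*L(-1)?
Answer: -1821*I*√3643/3643 ≈ -30.17*I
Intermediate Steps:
O = 33 (O = 5 + 28 = 33)
b = -4 (b = (4*1)*(-1) = 4*(-1) = -4)
S(T) = (-4 + T)*(33 + T)/9 (S(T) = ((T - 4)*(T + 33))/9 = ((-4 + T)*(33 + T))/9 = (-4 + T)*(33 + T)/9)
k(f) = √(-373 + f)
Q(607)/k(S(-22)) = 607/(√(-373 + (-44/3 + (⅑)*(-22)² + (29/9)*(-22)))) = 607/(√(-373 + (-44/3 + (⅑)*484 - 638/9))) = 607/(√(-373 + (-44/3 + 484/9 - 638/9))) = 607/(√(-373 - 286/9)) = 607/(√(-3643/9)) = 607/((I*√3643/3)) = 607*(-3*I*√3643/3643) = -1821*I*√3643/3643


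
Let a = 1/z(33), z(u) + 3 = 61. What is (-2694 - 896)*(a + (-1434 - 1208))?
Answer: 275056825/29 ≈ 9.4847e+6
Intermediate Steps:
z(u) = 58 (z(u) = -3 + 61 = 58)
a = 1/58 ≈ 0.017241
(-2694 - 896)*(a + (-1434 - 1208)) = (-2694 - 896)*(1/58 + (-1434 - 1208)) = -3590*(1/58 - 2642) = -3590*(-153235/58) = 275056825/29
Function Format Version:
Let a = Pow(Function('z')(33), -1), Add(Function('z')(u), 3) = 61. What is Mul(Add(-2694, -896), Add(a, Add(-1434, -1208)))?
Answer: Rational(275056825, 29) ≈ 9.4847e+6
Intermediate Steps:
Function('z')(u) = 58 (Function('z')(u) = Add(-3, 61) = 58)
a = Rational(1, 58) (a = Pow(58, -1) = Rational(1, 58) ≈ 0.017241)
Mul(Add(-2694, -896), Add(a, Add(-1434, -1208))) = Mul(Add(-2694, -896), Add(Rational(1, 58), Add(-1434, -1208))) = Mul(-3590, Add(Rational(1, 58), -2642)) = Mul(-3590, Rational(-153235, 58)) = Rational(275056825, 29)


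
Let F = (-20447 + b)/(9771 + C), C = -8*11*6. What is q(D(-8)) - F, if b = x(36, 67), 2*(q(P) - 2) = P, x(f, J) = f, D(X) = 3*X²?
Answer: 926225/9243 ≈ 100.21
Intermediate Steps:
q(P) = 2 + P/2
b = 36
C = -528 (C = -88*6 = -528)
F = -20411/9243 (F = (-20447 + 36)/(9771 - 528) = -20411/9243 ≈ -2.2083)
q(D(-8)) - F = (2 + (3*(-8)²)/2) - 1*(-20411/9243) = (2 + (3*64)/2) + 20411/9243 = (2 + (½)*192) + 20411/9243 = (2 + 96) + 20411/9243 = 98 + 20411/9243 = 926225/9243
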